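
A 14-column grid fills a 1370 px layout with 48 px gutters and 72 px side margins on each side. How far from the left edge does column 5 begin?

436 px

Inside the margins: 1370 − 144 = 1226 px.
14 columns + 13 gutters: 14c + 13·48 = 1226.
14c = 1226 − 624 = 602, so c = 43 px.
Each column+gutter stride is 91 px; 4 of them past the 72 px margin is 72 + 364 = 436 px.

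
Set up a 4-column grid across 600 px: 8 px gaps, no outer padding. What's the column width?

144 px

Subtracting 3 gaps of 8 leaves 576 for 4 columns, so c = 144 px.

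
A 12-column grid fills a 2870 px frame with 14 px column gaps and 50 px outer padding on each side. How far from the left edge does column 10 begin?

2138 px

Subtract both margins: 2870 − 2·50 = 2770 px.
Subtracting 11 column gaps of 14 leaves 2616 for 12 columns, so c = 218 px.
Before column 10: the margin + 9 columns + 9 column gaps.
Offset = 50 + 9·(218 + 14) = 50 + 2088 = 2138 px.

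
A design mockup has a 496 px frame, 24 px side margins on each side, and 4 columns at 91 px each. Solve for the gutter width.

28 px

Inside the margins: 496 − 48 = 448 px.
4·91 + 3g = 448 → 3g = 84 → g = 28 px.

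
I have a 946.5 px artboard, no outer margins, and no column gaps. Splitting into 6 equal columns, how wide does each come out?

157.75 px

946.5 / 6 = 157.75 px per column.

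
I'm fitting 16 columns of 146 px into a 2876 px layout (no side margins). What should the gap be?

36 px

Columns use 2336 px, leaving 540 px across 15 gaps = 36 px each.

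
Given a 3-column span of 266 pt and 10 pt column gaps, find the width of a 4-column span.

358 pt

Subtracting 2 column gaps of 10 leaves 246 for 3 columns, so c = 82 pt.
4 columns plus 3 column gaps: 328 + 30 = 358 pt.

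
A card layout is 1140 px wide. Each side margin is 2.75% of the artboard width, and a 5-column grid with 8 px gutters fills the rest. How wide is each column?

209.06 px

Margins: 2.75% × 1140 = 31.35 px each, so content = 1140 − 62.7 = 1077.3 px.
Subtracting 4 gutters of 8 leaves 1045.3 for 5 columns, so c = 209.06 px.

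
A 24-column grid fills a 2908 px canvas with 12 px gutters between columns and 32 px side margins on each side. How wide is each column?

Content width = 2908 − 2·32 = 2844 px.
2844 − 23·12 = 2568; ÷24 gives c = 107 px.

107 px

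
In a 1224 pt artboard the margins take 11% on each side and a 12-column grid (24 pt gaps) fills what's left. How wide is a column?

Margins: 11% × 1224 = 134.64 pt each, so content = 1224 − 269.28 = 954.72 pt.
954.72 − 11·24 = 690.72; ÷12 gives c = 57.56 pt.

57.56 pt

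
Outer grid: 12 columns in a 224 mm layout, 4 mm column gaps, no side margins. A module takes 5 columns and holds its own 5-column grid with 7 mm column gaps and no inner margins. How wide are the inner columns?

12c + 11·4 = 224 → 12c = 180 → c = 15 mm.
5 columns plus 4 column gaps: 75 + 16 = 91 mm.
Subtracting 4 column gaps of 7 leaves 63 for 5 columns, so d = 12.6 mm.

12.6 mm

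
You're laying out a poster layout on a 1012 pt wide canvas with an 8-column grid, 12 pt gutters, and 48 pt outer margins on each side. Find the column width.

104 pt

Inside the margins: 1012 − 96 = 916 pt.
916 − 7·12 = 832; ÷8 gives c = 104 pt.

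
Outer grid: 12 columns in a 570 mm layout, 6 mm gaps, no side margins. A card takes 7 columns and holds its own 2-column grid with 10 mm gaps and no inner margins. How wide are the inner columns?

160 mm

570 − 11·6 = 504; ÷12 gives c = 42 mm.
7-column span = 7·42 + 6·6 = 330 mm.
2 columns + 1 gap: 2d + 1·10 = 330.
2d = 330 − 10 = 320, so d = 160 mm.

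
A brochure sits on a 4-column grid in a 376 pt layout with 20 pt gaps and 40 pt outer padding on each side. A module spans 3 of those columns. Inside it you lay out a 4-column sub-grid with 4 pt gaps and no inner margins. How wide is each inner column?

Outer content = 376 − 2·40 = 296 pt.
4 columns + 3 gaps: 4c + 3·20 = 296.
4c = 296 − 60 = 236, so c = 59 pt.
Span of 3: 3·59 + 2·20 = 177 + 40 = 217 pt.
Subtracting 3 gaps of 4 leaves 205 for 4 columns, so d = 51.25 pt.

51.25 pt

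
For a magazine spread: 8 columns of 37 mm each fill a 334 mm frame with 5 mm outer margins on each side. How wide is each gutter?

Subtract both margins: 334 − 2·5 = 324 mm.
8·37 + 7g = 324 → 7g = 28 → g = 4 mm.

4 mm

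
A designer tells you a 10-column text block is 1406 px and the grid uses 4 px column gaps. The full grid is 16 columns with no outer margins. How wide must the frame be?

2252 px

1406 − 9·4 = 1370; ÷10 gives c = 137 px.
Total width: 16·137 + 15·4 = 2252 px.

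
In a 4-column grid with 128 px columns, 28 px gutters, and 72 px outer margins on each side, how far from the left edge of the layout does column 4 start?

540 px

Each column+gutter stride is 156 px; 3 of them past the 72 px margin is 72 + 468 = 540 px.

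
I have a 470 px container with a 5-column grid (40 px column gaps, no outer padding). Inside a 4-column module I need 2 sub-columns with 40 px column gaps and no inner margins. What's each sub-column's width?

164 px

5c + 4·40 = 470 → 5c = 310 → c = 62 px.
Span of 4: 4·62 + 3·40 = 248 + 120 = 368 px.
Subtracting 1 column gap of 40 leaves 328 for 2 columns, so d = 164 px.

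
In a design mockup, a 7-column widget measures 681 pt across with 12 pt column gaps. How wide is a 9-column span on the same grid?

681 − 6·12 = 609; ÷7 gives c = 87 pt.
9 columns plus 8 column gaps: 783 + 96 = 879 pt.

879 pt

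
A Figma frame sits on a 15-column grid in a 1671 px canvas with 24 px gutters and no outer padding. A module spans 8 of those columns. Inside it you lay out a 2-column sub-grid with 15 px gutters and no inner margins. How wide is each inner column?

432.5 px

15c + 14·24 = 1671 → 15c = 1335 → c = 89 px.
Span of 8: 8·89 + 7·24 = 712 + 168 = 880 px.
2 columns + 1 gutter: 2d + 1·15 = 880.
2d = 880 − 15 = 865, so d = 432.5 px.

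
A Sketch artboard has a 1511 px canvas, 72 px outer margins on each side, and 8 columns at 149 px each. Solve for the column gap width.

Inside the margins: 1511 − 144 = 1367 px.
Columns use 1192 px, leaving 175 px across 7 column gaps = 25 px each.

25 px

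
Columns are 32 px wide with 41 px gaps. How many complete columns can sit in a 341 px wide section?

5 columns

5 columns: 5·32 + 4·41 = 324 px ≤ 341.
6 columns: 397 px > 341. So 5.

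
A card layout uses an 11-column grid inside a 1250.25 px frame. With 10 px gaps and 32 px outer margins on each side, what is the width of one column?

Subtract both margins: 1250.25 − 2·32 = 1186.25 px.
11 columns + 10 gaps: 11c + 10·10 = 1186.25.
11c = 1186.25 − 100 = 1086.25, so c = 98.75 px.

98.75 px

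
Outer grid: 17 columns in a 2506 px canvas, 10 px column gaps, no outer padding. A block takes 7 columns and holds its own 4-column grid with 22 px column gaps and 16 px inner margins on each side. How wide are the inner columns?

232 px

2506 − 16·10 = 2346; ÷17 gives c = 138 px.
7-column span = 7·138 + 6·10 = 1026 px.
Inner content = 1026 − 2·16 = 994 px.
4d + 3·22 = 994 → 4d = 928 → d = 232 px.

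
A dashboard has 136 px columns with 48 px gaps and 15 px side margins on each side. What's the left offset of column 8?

Each column+gutter stride is 184 px; 7 of them past the 15 px margin is 15 + 1288 = 1303 px.

1303 px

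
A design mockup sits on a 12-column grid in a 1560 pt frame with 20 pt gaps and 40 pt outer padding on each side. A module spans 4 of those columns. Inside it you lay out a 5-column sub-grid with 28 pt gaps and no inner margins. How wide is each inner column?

Take off 80 pt of margins, leaving 1480 pt.
12 columns + 11 gaps: 12c + 11·20 = 1480.
12c = 1480 − 220 = 1260, so c = 105 pt.
4 columns plus 3 gaps: 420 + 60 = 480 pt.
Subtracting 4 gaps of 28 leaves 368 for 5 columns, so d = 73.6 pt.

73.6 pt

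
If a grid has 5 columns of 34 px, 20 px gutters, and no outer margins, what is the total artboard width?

Total width: 5·34 + 4·20 = 250 px.

250 px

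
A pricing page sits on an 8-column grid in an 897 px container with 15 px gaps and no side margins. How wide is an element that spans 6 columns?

669 px

8c + 7·15 = 897 → 8c = 792 → c = 99 px.
6 columns plus 5 gaps: 594 + 75 = 669 px.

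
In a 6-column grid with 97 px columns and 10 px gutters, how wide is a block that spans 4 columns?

418 px

4 columns plus 3 gutters: 388 + 30 = 418 px.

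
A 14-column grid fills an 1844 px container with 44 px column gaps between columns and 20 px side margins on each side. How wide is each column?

88 px

Content width = 1844 − 2·20 = 1804 px.
14 columns + 13 column gaps: 14c + 13·44 = 1804.
14c = 1804 − 572 = 1232, so c = 88 px.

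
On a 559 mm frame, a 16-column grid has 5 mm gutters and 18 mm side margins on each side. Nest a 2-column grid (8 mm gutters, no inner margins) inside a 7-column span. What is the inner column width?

Outer content = 559 − 2·18 = 523 mm.
16 columns + 15 gutters: 16c + 15·5 = 523.
16c = 523 − 75 = 448, so c = 28 mm.
7 columns plus 6 gutters: 196 + 30 = 226 mm.
Subtracting 1 gutter of 8 leaves 218 for 2 columns, so d = 109 mm.

109 mm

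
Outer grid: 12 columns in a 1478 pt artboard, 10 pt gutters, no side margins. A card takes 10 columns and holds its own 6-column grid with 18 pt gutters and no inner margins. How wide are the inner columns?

190 pt

1478 − 11·10 = 1368; ÷12 gives c = 114 pt.
Span of 10: 10·114 + 9·10 = 1140 + 90 = 1230 pt.
1230 − 5·18 = 1140; ÷6 gives d = 190 pt.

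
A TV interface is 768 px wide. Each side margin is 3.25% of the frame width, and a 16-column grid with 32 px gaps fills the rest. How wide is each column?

768 × (1 − 2·3.25%) = 768 × 93.5% = 718.08 px for the columns.
16 columns + 15 gaps: 16c + 15·32 = 718.08.
16c = 718.08 − 480 = 238.08, so c = 14.88 px.

14.88 px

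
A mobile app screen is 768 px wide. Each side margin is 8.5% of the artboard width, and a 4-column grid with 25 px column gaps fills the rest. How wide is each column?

140.61 px

768 × (1 − 2·8.5%) = 768 × 83% = 637.44 px for the columns.
4 columns + 3 column gaps: 4c + 3·25 = 637.44.
4c = 637.44 − 75 = 562.44, so c = 140.61 px.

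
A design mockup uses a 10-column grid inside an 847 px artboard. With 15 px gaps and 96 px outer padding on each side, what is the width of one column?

52 px

Content width = 847 − 2·96 = 655 px.
10c + 9·15 = 655 → 10c = 520 → c = 52 px.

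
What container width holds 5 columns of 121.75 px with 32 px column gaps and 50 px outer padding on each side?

836.75 px

Container = 2·50 + 5·121.75 + 4·32 = 100 + 608.75 + 128 = 836.75 px.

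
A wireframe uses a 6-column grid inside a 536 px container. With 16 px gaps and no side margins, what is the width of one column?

6c + 5·16 = 536 → 6c = 456 → c = 76 px.

76 px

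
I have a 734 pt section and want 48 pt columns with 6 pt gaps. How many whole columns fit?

13 columns: 13·48 + 12·6 = 696 pt ≤ 734.
14 columns: 750 pt > 734. So 13.

13 columns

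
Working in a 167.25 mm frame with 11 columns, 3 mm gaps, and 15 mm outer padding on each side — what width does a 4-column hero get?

48 mm

Take off 30 mm of margins, leaving 137.25 mm.
Subtracting 10 gaps of 3 leaves 107.25 for 11 columns, so c = 9.75 mm.
Span of 4: 4·9.75 + 3·3 = 39 + 9 = 48 mm.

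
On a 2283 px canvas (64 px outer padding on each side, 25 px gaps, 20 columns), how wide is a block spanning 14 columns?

Subtract both margins: 2283 − 2·64 = 2155 px.
Subtracting 19 gaps of 25 leaves 1680 for 20 columns, so c = 84 px.
14 columns plus 13 gaps: 1176 + 325 = 1501 px.

1501 px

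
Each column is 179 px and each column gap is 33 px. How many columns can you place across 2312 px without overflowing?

Each extra column adds 179 + 33 = 212 px.
(2312 + 33) / 212 = 11.06, so 11 columns fit.

11 columns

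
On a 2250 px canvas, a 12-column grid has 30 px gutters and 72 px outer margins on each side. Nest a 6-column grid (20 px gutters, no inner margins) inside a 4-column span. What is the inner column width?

Take off 144 px of margins, leaving 2106 px.
12c + 11·30 = 2106 → 12c = 1776 → c = 148 px.
Span of 4: 4·148 + 3·30 = 592 + 90 = 682 px.
682 − 5·20 = 582; ÷6 gives d = 97 px.

97 px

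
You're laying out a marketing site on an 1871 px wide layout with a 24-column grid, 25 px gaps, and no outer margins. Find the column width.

54 px

24c + 23·25 = 1871 → 24c = 1296 → c = 54 px.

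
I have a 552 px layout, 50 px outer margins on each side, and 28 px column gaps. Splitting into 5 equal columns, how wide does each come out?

68 px

Take off 100 px of margins, leaving 452 px.
Subtracting 4 column gaps of 28 leaves 340 for 5 columns, so c = 68 px.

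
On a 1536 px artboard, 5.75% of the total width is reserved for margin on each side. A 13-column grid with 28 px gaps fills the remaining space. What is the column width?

78.72 px

Each margin = 5.75% of 1536 = 88.32 px; content = 1536 − 2·88.32 = 1359.36 px.
1359.36 − 12·28 = 1023.36; ÷13 gives c = 78.72 px.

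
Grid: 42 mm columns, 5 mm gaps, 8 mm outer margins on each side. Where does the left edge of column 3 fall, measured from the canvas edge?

Column 3 starts at margin + 2·(column + gutter) = 8 + 2·47 = 102 mm.

102 mm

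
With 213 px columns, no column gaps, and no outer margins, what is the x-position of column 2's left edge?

213 px

Each column+gutter stride is 213 px; with no margin, 1 of them is 213 px.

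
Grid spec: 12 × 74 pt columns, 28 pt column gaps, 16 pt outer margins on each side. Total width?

1228 pt

Total width: 2·16 + 12·74 + 11·28 = 1228 pt.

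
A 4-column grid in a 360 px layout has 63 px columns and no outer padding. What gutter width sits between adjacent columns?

36 px

4 columns take 4·63 = 252 px; remaining 108 splits into 3 gutters.
g = 108 / 3 = 36 px.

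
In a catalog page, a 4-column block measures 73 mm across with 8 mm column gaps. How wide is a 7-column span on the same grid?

73 − 3·8 = 49; ÷4 gives c = 12.25 mm.
Span of 7: 7·12.25 + 6·8 = 85.75 + 48 = 133.75 mm.

133.75 mm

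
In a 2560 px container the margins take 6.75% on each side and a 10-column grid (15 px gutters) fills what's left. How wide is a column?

Each margin = 6.75% of 2560 = 172.8 px; content = 2560 − 2·172.8 = 2214.4 px.
2214.4 − 9·15 = 2079.4; ÷10 gives c = 207.94 px.

207.94 px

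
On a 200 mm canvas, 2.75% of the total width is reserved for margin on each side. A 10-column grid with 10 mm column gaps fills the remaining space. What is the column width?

9.9 mm

Margins: 2.75% × 200 = 5.5 mm each, so content = 200 − 11 = 189 mm.
Subtracting 9 column gaps of 10 leaves 99 for 10 columns, so c = 9.9 mm.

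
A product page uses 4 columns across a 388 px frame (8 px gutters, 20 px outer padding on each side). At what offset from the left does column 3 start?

198 px

Inside the margins: 388 − 40 = 348 px.
4c + 3·8 = 348 → 4c = 324 → c = 81 px.
Each column+gutter stride is 89 px; 2 of them past the 20 px margin is 20 + 178 = 198 px.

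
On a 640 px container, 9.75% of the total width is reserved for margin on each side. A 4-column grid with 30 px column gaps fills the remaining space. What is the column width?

106.3 px

Margins: 9.75% × 640 = 62.4 px each, so content = 640 − 124.8 = 515.2 px.
4c + 3·30 = 515.2 → 4c = 425.2 → c = 106.3 px.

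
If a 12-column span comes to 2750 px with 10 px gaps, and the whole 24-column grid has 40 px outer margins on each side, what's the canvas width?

12 columns + 11 gaps: 12c + 11·10 = 2750.
12c = 2750 − 110 = 2640, so c = 220 px.
Adding margins, columns and gutters: 80 + 5280 + 230 = 5590 px.

5590 px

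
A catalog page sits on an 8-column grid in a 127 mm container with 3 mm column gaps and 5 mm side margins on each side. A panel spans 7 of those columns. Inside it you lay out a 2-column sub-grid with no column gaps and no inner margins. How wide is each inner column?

51 mm

Inside the margins: 127 − 10 = 117 mm.
117 − 7·3 = 96; ÷8 gives c = 12 mm.
7 columns plus 6 column gaps: 84 + 18 = 102 mm.
With no column gaps, each column is 102/2 = 51 mm.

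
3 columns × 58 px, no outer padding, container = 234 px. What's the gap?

Columns use 174 px, leaving 60 px across 2 gaps = 30 px each.

30 px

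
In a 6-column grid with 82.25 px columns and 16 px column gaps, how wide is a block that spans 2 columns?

180.5 px

2-column span = 2·82.25 + 1·16 = 180.5 px.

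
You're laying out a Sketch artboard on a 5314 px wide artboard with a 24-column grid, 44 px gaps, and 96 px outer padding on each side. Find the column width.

171.25 px

Take off 192 px of margins, leaving 5122 px.
Subtracting 23 gaps of 44 leaves 4110 for 24 columns, so c = 171.25 px.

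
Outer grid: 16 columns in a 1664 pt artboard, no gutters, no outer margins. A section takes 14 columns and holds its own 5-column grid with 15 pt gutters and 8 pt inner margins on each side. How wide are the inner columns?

1664 / 16 = 104 pt per column.
With no gutters, 14 columns span 14·104 = 1456 pt.
Inner content = 1456 − 2·8 = 1440 pt.
1440 − 4·15 = 1380; ÷5 gives d = 276 pt.

276 pt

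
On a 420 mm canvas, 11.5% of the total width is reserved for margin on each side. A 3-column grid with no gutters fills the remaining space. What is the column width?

420 × (1 − 2·11.5%) = 420 × 77% = 323.4 mm for the columns.
3c = 323.4 → c = 107.8 mm.

107.8 mm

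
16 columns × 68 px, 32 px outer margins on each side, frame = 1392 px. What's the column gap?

Content width = 1392 − 2·32 = 1328 px.
16·68 + 15g = 1328 → 15g = 240 → g = 16 px.

16 px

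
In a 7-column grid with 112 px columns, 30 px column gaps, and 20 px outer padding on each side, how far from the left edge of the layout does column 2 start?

162 px

Column 2 starts at margin + 1·(column + gutter) = 20 + 1·142 = 162 px.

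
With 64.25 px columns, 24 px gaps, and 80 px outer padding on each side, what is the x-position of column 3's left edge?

256.5 px

Before column 3: the margin + 2 columns + 2 gaps.
Offset = 80 + 2·(64.25 + 24) = 80 + 176.5 = 256.5 px.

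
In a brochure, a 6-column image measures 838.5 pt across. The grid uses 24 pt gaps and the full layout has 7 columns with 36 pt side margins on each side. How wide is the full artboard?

6c + 5·24 = 838.5 → 6c = 718.5 → c = 119.75 pt.
Total width: 2·36 + 7·119.75 + 6·24 = 1054.25 pt.

1054.25 pt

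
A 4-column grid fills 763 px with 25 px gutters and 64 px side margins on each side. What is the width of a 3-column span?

Subtract both margins: 763 − 2·64 = 635 px.
4c + 3·25 = 635 → 4c = 560 → c = 140 px.
3-column span = 3·140 + 2·25 = 470 px.

470 px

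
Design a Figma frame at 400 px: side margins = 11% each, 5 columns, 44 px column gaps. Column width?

400 × (1 − 2·11%) = 400 × 78% = 312 px for the columns.
5 columns + 4 column gaps: 5c + 4·44 = 312.
5c = 312 − 176 = 136, so c = 27.2 px.

27.2 px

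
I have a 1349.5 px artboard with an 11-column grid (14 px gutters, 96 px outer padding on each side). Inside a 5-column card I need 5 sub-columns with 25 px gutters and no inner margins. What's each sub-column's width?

Subtract both margins: 1349.5 − 2·96 = 1157.5 px.
11 columns + 10 gutters: 11c + 10·14 = 1157.5.
11c = 1157.5 − 140 = 1017.5, so c = 92.5 px.
5 columns plus 4 gutters: 462.5 + 56 = 518.5 px.
5 columns + 4 gutters: 5d + 4·25 = 518.5.
5d = 518.5 − 100 = 418.5, so d = 83.7 px.

83.7 px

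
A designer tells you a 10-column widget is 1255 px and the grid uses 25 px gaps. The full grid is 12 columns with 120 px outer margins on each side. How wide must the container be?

1751 px

1255 − 9·25 = 1030; ÷10 gives c = 103 px.
Container = 2·120 + 12·103 + 11·25 = 240 + 1236 + 275 = 1751 px.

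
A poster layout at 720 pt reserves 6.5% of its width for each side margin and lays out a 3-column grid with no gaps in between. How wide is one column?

208.8 pt

Margins: 6.5% × 720 = 46.8 pt each, so content = 720 − 93.6 = 626.4 pt.
With no gaps, each column is 626.4/3 = 208.8 pt.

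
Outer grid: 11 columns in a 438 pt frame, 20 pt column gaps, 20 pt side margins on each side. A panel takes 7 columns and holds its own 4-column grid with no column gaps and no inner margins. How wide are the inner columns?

61.5 pt

Subtract both margins: 438 − 2·20 = 398 pt.
11 columns + 10 column gaps: 11c + 10·20 = 398.
11c = 398 − 200 = 198, so c = 18 pt.
7 columns plus 6 column gaps: 126 + 120 = 246 pt.
4d = 246 → d = 61.5 pt.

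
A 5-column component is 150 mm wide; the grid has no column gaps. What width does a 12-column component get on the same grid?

360 mm

With no column gaps, each column is 150/5 = 30 mm.
With no column gaps, 12 columns span 12·30 = 360 mm.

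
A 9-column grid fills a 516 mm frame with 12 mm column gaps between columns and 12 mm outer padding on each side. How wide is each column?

Take off 24 mm of margins, leaving 492 mm.
9 columns + 8 column gaps: 9c + 8·12 = 492.
9c = 492 − 96 = 396, so c = 44 mm.

44 mm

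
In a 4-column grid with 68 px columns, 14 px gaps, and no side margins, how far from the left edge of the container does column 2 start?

82 px

Before column 2: 1 column + 1 gap.
Offset = 1·(68 + 14) = 1·82 = 82 px.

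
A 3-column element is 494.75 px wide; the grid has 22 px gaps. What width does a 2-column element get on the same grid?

Subtracting 2 gaps of 22 leaves 450.75 for 3 columns, so c = 150.25 px.
2 columns plus 1 gap: 300.5 + 22 = 322.5 px.

322.5 px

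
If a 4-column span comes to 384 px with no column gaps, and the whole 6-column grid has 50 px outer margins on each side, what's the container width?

384 / 4 = 96 px per column.
Summing: 100 + 576 = 676 px.

676 px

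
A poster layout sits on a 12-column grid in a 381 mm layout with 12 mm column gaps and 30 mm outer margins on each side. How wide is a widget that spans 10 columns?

265.5 mm

Content width = 381 − 2·30 = 321 mm.
Subtracting 11 column gaps of 12 leaves 189 for 12 columns, so c = 15.75 mm.
10 columns plus 9 column gaps: 157.5 + 108 = 265.5 mm.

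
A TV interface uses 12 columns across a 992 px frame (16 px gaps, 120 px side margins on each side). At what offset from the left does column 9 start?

632 px

Subtract both margins: 992 − 2·120 = 752 px.
12 columns + 11 gaps: 12c + 11·16 = 752.
12c = 752 − 176 = 576, so c = 48 px.
Each column+gutter stride is 64 px; 8 of them past the 120 px margin is 120 + 512 = 632 px.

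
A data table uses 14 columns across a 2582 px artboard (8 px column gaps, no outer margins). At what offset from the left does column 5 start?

740 px

Subtracting 13 column gaps of 8 leaves 2478 for 14 columns, so c = 177 px.
No margin, so column 5 starts at 4·(column + gutter) = 4·185 = 740 px.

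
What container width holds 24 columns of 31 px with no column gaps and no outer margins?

Container = 24·31 = 744 = 744 px.

744 px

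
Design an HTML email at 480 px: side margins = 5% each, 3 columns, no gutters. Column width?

480 × (1 − 2·5%) = 480 × 90% = 432 px for the columns.
432 / 3 = 144 px per column.

144 px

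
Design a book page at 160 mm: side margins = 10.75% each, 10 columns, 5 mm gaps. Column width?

160 × (1 − 2·10.75%) = 160 × 78.5% = 125.6 mm for the columns.
10c + 9·5 = 125.6 → 10c = 80.6 → c = 8.06 mm.

8.06 mm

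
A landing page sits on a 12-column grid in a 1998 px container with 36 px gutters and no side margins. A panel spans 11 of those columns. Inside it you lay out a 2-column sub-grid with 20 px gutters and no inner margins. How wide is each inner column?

904.25 px

12c + 11·36 = 1998 → 12c = 1602 → c = 133.5 px.
11 columns plus 10 gutters: 1468.5 + 360 = 1828.5 px.
2d + 1·20 = 1828.5 → 2d = 1808.5 → d = 904.25 px.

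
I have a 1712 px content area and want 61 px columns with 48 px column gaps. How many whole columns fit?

16 columns: 16·61 + 15·48 = 1696 px ≤ 1712.
17 columns: 1805 px > 1712. So 16.

16 columns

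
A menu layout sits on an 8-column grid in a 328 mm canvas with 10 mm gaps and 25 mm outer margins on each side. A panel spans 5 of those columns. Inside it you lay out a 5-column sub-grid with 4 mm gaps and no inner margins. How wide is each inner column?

Take off 50 mm of margins, leaving 278 mm.
Subtracting 7 gaps of 10 leaves 208 for 8 columns, so c = 26 mm.
5-column span = 5·26 + 4·10 = 170 mm.
5d + 4·4 = 170 → 5d = 154 → d = 30.8 mm.

30.8 mm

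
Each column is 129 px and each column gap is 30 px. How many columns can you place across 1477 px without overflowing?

9 columns

9 columns: 9·129 + 8·30 = 1401 px ≤ 1477.
10 columns: 1560 px > 1477. So 9.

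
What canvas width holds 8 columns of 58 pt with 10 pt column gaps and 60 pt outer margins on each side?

Canvas = 2·60 + 8·58 + 7·10 = 120 + 464 + 70 = 654 pt.

654 pt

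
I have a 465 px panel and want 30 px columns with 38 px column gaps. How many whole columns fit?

7 columns

7 columns: 7·30 + 6·38 = 438 px ≤ 465.
8 columns: 506 px > 465. So 7.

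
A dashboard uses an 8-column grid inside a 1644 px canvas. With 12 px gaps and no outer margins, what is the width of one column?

1644 − 7·12 = 1560; ÷8 gives c = 195 px.

195 px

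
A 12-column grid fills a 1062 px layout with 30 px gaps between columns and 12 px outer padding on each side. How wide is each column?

Subtract both margins: 1062 − 2·12 = 1038 px.
12c + 11·30 = 1038 → 12c = 708 → c = 59 px.

59 px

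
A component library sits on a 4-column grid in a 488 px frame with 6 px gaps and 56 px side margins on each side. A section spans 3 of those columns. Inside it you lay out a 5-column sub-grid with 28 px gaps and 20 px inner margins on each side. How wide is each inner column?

25.7 px

Subtract both margins: 488 − 2·56 = 376 px.
4 columns + 3 gaps: 4c + 3·6 = 376.
4c = 376 − 18 = 358, so c = 89.5 px.
3-column span = 3·89.5 + 2·6 = 280.5 px.
Inner content = 280.5 − 2·20 = 240.5 px.
Subtracting 4 gaps of 28 leaves 128.5 for 5 columns, so d = 25.7 px.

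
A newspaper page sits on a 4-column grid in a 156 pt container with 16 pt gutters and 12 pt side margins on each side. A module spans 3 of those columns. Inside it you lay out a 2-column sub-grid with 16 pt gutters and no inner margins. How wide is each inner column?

39.5 pt

Inside the margins: 156 − 24 = 132 pt.
4c + 3·16 = 132 → 4c = 84 → c = 21 pt.
Span of 3: 3·21 + 2·16 = 63 + 32 = 95 pt.
95 − 1·16 = 79; ÷2 gives d = 39.5 pt.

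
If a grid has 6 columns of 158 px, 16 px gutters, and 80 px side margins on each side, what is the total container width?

1188 px

Container = 2·80 + 6·158 + 5·16 = 160 + 948 + 80 = 1188 px.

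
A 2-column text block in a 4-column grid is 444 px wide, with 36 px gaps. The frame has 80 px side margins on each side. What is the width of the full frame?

2 columns + 1 gap: 2c + 1·36 = 444.
2c = 444 − 36 = 408, so c = 204 px.
Total width: 2·80 + 4·204 + 3·36 = 1084 px.

1084 px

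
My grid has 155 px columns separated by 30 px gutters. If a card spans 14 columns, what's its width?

2560 px

14 columns plus 13 gutters: 2170 + 390 = 2560 px.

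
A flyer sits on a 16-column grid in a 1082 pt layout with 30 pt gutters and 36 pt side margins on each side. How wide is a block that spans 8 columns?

490 pt

Subtract both margins: 1082 − 2·36 = 1010 pt.
1010 − 15·30 = 560; ÷16 gives c = 35 pt.
Span of 8: 8·35 + 7·30 = 280 + 210 = 490 pt.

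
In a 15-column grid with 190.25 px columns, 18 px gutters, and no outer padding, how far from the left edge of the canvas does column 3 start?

No margin, so column 3 starts at 2·(column + gutter) = 2·208.25 = 416.5 px.

416.5 px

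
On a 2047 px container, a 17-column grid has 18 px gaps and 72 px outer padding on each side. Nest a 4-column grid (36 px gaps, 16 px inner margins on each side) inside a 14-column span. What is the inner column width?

Inside the margins: 2047 − 144 = 1903 px.
17c + 16·18 = 1903 → 17c = 1615 → c = 95 px.
14-column span = 14·95 + 13·18 = 1564 px.
Inner content = 1564 − 2·16 = 1532 px.
4d + 3·36 = 1532 → 4d = 1424 → d = 356 px.

356 px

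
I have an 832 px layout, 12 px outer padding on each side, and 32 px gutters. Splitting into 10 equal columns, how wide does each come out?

52 px

Content width = 832 − 2·12 = 808 px.
Subtracting 9 gutters of 32 leaves 520 for 10 columns, so c = 52 px.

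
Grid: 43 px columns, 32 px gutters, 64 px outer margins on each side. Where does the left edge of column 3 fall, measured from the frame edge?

214 px

Before column 3: the margin + 2 columns + 2 gutters.
Offset = 64 + 2·(43 + 32) = 64 + 150 = 214 px.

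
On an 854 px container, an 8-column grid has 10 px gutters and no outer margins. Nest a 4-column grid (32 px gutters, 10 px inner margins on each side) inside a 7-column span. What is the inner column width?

157.5 px

8 columns + 7 gutters: 8c + 7·10 = 854.
8c = 854 − 70 = 784, so c = 98 px.
7-column span = 7·98 + 6·10 = 746 px.
Inner content = 746 − 2·10 = 726 px.
4d + 3·32 = 726 → 4d = 630 → d = 157.5 px.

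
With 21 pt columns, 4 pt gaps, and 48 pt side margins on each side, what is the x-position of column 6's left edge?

173 pt

Each column+gutter stride is 25 pt; 5 of them past the 48 pt margin is 48 + 125 = 173 pt.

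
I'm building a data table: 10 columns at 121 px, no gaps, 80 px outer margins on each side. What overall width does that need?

Layout = 2·80 + 10·121 = 160 + 1210 = 1370 px.

1370 px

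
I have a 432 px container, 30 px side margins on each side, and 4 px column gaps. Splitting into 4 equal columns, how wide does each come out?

90 px

Take off 60 px of margins, leaving 372 px.
372 − 3·4 = 360; ÷4 gives c = 90 px.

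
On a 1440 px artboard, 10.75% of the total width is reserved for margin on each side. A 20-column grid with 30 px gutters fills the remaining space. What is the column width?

Margins: 10.75% × 1440 = 154.8 px each, so content = 1440 − 309.6 = 1130.4 px.
20c + 19·30 = 1130.4 → 20c = 560.4 → c = 28.02 px.

28.02 px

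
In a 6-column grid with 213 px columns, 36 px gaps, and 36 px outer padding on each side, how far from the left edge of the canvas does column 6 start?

Column 6 starts at margin + 5·(column + gutter) = 36 + 5·249 = 1281 px.

1281 px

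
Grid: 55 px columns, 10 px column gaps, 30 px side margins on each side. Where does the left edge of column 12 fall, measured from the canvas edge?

745 px

Column 12 starts at margin + 11·(column + gutter) = 30 + 11·65 = 745 px.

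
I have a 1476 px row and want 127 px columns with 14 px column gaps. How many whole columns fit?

k columns need k·127 + (k−1)·14 = k·141 − 14.
k·141 − 14 ≤ 1476 → k ≤ 1490 / 141 ≈ 10.57, so k = 10.

10 columns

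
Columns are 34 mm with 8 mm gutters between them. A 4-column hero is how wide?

160 mm

4 columns plus 3 gutters: 136 + 24 = 160 mm.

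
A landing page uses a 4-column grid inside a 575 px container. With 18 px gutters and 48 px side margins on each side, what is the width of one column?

106.25 px

Inside the margins: 575 − 96 = 479 px.
Subtracting 3 gutters of 18 leaves 425 for 4 columns, so c = 106.25 px.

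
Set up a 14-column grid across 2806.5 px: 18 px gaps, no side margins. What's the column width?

183.75 px

14 columns + 13 gaps: 14c + 13·18 = 2806.5.
14c = 2806.5 − 234 = 2572.5, so c = 183.75 px.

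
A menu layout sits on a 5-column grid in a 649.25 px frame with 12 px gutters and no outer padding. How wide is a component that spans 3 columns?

384.75 px

5c + 4·12 = 649.25 → 5c = 601.25 → c = 120.25 px.
3 columns plus 2 gutters: 360.75 + 24 = 384.75 px.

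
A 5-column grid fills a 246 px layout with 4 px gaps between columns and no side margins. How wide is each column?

246 − 4·4 = 230; ÷5 gives c = 46 px.

46 px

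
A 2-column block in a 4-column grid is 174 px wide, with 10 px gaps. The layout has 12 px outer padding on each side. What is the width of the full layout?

2c + 1·10 = 174 → 2c = 164 → c = 82 px.
Total width: 2·12 + 4·82 + 3·10 = 382 px.

382 px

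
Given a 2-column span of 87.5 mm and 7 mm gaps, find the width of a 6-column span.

Subtracting 1 gap of 7 leaves 80.5 for 2 columns, so c = 40.25 mm.
6-column span = 6·40.25 + 5·7 = 276.5 mm.

276.5 mm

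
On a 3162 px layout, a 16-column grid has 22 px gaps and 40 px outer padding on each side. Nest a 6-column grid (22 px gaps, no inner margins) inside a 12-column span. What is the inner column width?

366 px

Subtract both margins: 3162 − 2·40 = 3082 px.
3082 − 15·22 = 2752; ÷16 gives c = 172 px.
12 columns plus 11 gaps: 2064 + 242 = 2306 px.
2306 − 5·22 = 2196; ÷6 gives d = 366 px.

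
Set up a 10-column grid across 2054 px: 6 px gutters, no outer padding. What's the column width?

10 columns + 9 gutters: 10c + 9·6 = 2054.
10c = 2054 − 54 = 2000, so c = 200 px.

200 px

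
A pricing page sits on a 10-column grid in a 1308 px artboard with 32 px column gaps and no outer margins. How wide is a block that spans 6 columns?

772 px

10c + 9·32 = 1308 → 10c = 1020 → c = 102 px.
6-column span = 6·102 + 5·32 = 772 px.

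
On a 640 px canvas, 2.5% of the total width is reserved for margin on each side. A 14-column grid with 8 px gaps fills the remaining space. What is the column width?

36 px

640 × (1 − 2·2.5%) = 640 × 95% = 608 px for the columns.
14c + 13·8 = 608 → 14c = 504 → c = 36 px.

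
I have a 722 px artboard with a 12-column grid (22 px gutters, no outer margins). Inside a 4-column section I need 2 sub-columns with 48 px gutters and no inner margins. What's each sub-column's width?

89 px

722 − 11·22 = 480; ÷12 gives c = 40 px.
Span of 4: 4·40 + 3·22 = 160 + 66 = 226 px.
Subtracting 1 gutter of 48 leaves 178 for 2 columns, so d = 89 px.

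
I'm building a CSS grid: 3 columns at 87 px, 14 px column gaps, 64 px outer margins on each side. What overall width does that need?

417 px

Adding margins, columns and gutters: 128 + 261 + 28 = 417 px.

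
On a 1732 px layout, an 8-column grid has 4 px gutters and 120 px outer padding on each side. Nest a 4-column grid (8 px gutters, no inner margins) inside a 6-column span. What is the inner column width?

Subtract both margins: 1732 − 2·120 = 1492 px.
8c + 7·4 = 1492 → 8c = 1464 → c = 183 px.
6-column span = 6·183 + 5·4 = 1118 px.
4 columns + 3 gutters: 4d + 3·8 = 1118.
4d = 1118 − 24 = 1094, so d = 273.5 px.

273.5 px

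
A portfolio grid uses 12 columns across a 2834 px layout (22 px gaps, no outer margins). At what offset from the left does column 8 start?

1666 px

12 columns + 11 gaps: 12c + 11·22 = 2834.
12c = 2834 − 242 = 2592, so c = 216 px.
No margin, so column 8 starts at 7·(column + gutter) = 7·238 = 1666 px.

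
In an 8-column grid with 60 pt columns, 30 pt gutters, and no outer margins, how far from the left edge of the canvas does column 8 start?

630 pt

Each column+gutter stride is 90 pt; with no margin, 7 of them is 630 pt.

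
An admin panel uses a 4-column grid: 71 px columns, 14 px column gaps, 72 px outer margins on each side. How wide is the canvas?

Canvas = 2·72 + 4·71 + 3·14 = 144 + 284 + 42 = 470 px.

470 px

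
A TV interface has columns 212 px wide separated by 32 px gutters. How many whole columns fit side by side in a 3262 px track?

13 columns: 13·212 + 12·32 = 3140 px ≤ 3262.
14 columns: 3384 px > 3262. So 13.

13 columns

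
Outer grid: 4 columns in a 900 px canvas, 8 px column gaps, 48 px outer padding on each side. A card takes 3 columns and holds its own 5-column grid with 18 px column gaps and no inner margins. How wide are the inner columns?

Subtract both margins: 900 − 2·48 = 804 px.
4c + 3·8 = 804 → 4c = 780 → c = 195 px.
Span of 3: 3·195 + 2·8 = 585 + 16 = 601 px.
Subtracting 4 column gaps of 18 leaves 529 for 5 columns, so d = 105.8 px.

105.8 px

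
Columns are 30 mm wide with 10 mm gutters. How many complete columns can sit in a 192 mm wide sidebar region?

5 columns

k columns need k·30 + (k−1)·10 = k·40 − 10.
k·40 − 10 ≤ 192 → k ≤ 202 / 40 ≈ 5.05, so k = 5.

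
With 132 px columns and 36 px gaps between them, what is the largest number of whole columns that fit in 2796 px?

k columns need k·132 + (k−1)·36 = k·168 − 36.
k·168 − 36 ≤ 2796 → k ≤ 2832 / 168 ≈ 16.86, so k = 16.

16 columns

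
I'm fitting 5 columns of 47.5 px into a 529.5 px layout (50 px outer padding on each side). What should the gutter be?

Take off 100 px of margins, leaving 429.5 px.
Columns use 237.5 px, leaving 192 px across 4 gutters = 48 px each.

48 px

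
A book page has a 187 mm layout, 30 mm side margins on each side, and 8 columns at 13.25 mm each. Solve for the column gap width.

3 mm

Subtract both margins: 187 − 2·30 = 127 mm.
8 columns take 8·13.25 = 106 mm; remaining 21 splits into 7 column gaps.
g = 21 / 7 = 3 mm.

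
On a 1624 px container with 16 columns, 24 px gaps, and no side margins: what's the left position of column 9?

824 px

Subtracting 15 gaps of 24 leaves 1264 for 16 columns, so c = 79 px.
No margin, so column 9 starts at 8·(column + gutter) = 8·103 = 824 px.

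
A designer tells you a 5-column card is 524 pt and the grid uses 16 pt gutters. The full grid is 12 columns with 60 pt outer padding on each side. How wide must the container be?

5 columns + 4 gutters: 5c + 4·16 = 524.
5c = 524 − 64 = 460, so c = 92 pt.
Container = 2·60 + 12·92 + 11·16 = 120 + 1104 + 176 = 1400 pt.

1400 pt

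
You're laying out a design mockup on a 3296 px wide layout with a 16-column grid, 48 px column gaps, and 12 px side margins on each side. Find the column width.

Subtract both margins: 3296 − 2·12 = 3272 px.
16 columns + 15 column gaps: 16c + 15·48 = 3272.
16c = 3272 − 720 = 2552, so c = 159.5 px.

159.5 px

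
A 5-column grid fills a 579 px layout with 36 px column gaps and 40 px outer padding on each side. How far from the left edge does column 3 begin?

Inside the margins: 579 − 80 = 499 px.
Subtracting 4 column gaps of 36 leaves 355 for 5 columns, so c = 71 px.
Column 3 starts at margin + 2·(column + gutter) = 40 + 2·107 = 254 px.

254 px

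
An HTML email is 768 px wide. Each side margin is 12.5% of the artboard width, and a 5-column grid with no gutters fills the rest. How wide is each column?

Margins: 12.5% × 768 = 96 px each, so content = 768 − 192 = 576 px.
5c = 576 → c = 115.2 px.

115.2 px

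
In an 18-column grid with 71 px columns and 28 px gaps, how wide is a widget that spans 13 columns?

1259 px

Span of 13: 13·71 + 12·28 = 923 + 336 = 1259 px.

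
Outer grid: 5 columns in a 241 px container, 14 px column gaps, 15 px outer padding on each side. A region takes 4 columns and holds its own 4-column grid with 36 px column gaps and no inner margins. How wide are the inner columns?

Take off 30 px of margins, leaving 211 px.
Subtracting 4 column gaps of 14 leaves 155 for 5 columns, so c = 31 px.
4-column span = 4·31 + 3·14 = 166 px.
166 − 3·36 = 58; ÷4 gives d = 14.5 px.

14.5 px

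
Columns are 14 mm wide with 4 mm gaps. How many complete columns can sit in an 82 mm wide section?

4 columns

k columns need k·14 + (k−1)·4 = k·18 − 4.
k·18 − 4 ≤ 82 → k ≤ 86 / 18 ≈ 4.78, so k = 4.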